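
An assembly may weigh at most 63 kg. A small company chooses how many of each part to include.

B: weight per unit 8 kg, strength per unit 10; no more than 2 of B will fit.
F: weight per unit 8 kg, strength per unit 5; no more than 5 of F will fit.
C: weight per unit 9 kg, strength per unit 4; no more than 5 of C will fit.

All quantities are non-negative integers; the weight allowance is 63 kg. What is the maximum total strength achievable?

45

2×B, 4×F, and 1×C: weight 57 ≤ 63, strength 2·10 + 4·5 + 1·4 = 44.
2×B and 5×F: weight 56 ≤ 63, strength 2·10 + 5·5 = 45.
Best is 45.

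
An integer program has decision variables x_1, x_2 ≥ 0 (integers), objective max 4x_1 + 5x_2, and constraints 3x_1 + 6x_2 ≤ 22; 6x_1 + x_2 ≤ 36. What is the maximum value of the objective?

25

The continuous relaxation peaks at (5.88, 0.727) with value 27.15; rounding to a feasible lattice point costs some objective.
(x_1,x_2)=(5,1) is feasible, giving 25.
(x_1,x_2)=(6,0) is feasible, giving 24.
No feasible integer point exceeds 25.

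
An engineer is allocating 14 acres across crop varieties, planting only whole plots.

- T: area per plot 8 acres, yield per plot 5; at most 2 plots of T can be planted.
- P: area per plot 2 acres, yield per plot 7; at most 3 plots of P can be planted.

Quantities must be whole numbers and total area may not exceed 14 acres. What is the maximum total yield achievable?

3×P: area 6 ≤ 14, yield 3·7 = 21.
1×T and 3×P: area 14 ≤ 14, yield 1·5 + 3·7 = 26.
Best is 26.

26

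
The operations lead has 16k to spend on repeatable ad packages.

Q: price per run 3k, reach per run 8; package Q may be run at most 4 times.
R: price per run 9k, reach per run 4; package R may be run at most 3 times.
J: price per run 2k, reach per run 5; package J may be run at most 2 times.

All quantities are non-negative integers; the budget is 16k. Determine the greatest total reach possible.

42

Take 4×Q and 2×J: price 16 ≤ 16, reach 4·8 + 2·5 = 42.
Q has the best ratio (8/3) and is taken to its limit of 4; remaining capacity is filled optimally with the others.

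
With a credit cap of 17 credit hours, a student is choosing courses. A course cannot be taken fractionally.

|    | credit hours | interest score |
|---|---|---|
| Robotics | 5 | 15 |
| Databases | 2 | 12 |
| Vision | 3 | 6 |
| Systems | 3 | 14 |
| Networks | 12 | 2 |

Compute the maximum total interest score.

Take Robotics, Databases, Vision, and Systems: credit hours 5 + 2 + 3 + 3 = 13 ≤ 17, interest score 15 + 12 + 6 + 14 = 47.
No other feasible combination does better.

47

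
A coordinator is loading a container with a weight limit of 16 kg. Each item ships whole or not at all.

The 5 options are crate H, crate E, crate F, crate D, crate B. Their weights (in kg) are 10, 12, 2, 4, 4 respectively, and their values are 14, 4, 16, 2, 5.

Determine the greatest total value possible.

35

Take crate H, crate F, and crate B: weight 10 + 2 + 4 = 16 ≤ 16, value 14 + 16 + 5 = 35.
No other feasible combination does better.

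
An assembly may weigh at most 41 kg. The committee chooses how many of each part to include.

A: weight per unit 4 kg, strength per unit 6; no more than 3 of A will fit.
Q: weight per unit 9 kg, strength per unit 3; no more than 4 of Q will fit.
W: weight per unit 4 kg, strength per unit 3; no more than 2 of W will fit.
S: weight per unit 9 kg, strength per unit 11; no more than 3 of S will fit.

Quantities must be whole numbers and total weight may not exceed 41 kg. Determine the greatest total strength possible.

51

2×A, 1×W, and 3×S: weight 39 ≤ 41, strength 2·6 + 1·3 + 3·11 = 48.
3×A and 3×S: weight 39 ≤ 41, strength 3·6 + 3·11 = 51.
Best is 51.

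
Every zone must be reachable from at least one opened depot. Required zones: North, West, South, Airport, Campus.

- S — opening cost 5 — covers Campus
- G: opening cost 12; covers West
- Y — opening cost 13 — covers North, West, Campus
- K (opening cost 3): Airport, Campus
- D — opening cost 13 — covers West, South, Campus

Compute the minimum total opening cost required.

This is a weighted set-cover instance.
Choose Y, K, and D: together they cover North, West, South, Airport, Campus — every zone.
Total opening cost: 13 + 3 + 13 = 29.
No cover costs less than 29.

29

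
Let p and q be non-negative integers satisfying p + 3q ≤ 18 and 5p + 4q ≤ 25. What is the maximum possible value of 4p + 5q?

(p,q)=(0,6): 1·0+3·6=18≤18, 5·0+4·6=24≤25, objective 30.
(p,q)=(1,5): 1·1+3·5=16≤18, 5·1+4·5=25≤25, objective 29.
(p,q)=(0,5): 1·0+3·5=15≤18, 5·0+4·5=20≤25, objective 25.
The best lattice point is (0,6), giving 30.

30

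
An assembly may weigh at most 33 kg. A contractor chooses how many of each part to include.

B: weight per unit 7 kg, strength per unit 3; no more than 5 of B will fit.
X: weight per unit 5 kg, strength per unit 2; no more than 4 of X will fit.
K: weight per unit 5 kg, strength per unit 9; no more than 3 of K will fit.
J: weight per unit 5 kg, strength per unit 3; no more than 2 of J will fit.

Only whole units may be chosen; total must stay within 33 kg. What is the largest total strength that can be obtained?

36

This is a bounded integer knapsack.
K has the best ratio (9/5); taking only K gives at most 3×9 = 27 (stopped by the supply cap of 3).
Mixing does better — 1×B, 3×K, and 2×J: weight 32 ≤ 33, strength 1·3 + 3·9 + 2·3 = 36.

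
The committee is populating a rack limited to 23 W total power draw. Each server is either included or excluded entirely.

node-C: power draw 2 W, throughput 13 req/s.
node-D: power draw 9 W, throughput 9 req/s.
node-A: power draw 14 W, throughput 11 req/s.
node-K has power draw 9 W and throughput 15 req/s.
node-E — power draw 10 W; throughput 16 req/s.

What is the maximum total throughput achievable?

44

node-C + node-K + node-E: power draw 2 + 9 + 10 = 21 ≤ 23, throughput 13 + 15 + 16 = 44.
node-C + node-D + node-E: power draw 2 + 9 + 10 = 21 ≤ 23, throughput 13 + 9 + 16 = 38.
node-C + node-D + node-K: power draw 2 + 9 + 9 = 20 ≤ 23, throughput 13 + 9 + 15 = 37.
Best is node-C, node-K, and node-E with total throughput 44.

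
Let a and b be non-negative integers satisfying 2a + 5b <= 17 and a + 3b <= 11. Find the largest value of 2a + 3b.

The continuous relaxation peaks at (8.5, 0) with value 17.00; rounding to a feasible lattice point costs some objective.
(a,b)=(8,0): 2·8+5·0=16≤17, 1·8+3·0=8≤11, objective 16.
(a,b)=(7,0): 2·7+5·0=14≤17, 1·7+3·0=7≤11, objective 14.
No feasible integer point exceeds 16.

16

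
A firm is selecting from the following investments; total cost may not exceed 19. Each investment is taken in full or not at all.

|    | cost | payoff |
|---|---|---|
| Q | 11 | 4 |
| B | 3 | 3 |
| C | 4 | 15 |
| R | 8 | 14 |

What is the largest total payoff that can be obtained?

Allowing fractional choices, the relaxed optimum would be about 33.5, but investments are indivisible.
C + R: cost 4 + 8 = 12 ≤ 19, payoff 15 + 14 = 29.
B + C + R: cost 3 + 4 + 8 = 15 ≤ 19, payoff 3 + 15 + 14 = 32.
Q + B + C: cost 11 + 3 + 4 = 18 ≤ 19, payoff 4 + 3 + 15 = 22.
Best is B, C, and R with total payoff 32.

32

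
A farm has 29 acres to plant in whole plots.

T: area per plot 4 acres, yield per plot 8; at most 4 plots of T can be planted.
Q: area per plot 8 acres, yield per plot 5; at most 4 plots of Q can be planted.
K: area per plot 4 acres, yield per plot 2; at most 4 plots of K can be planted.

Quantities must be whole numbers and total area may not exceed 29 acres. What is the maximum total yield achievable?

39

4×T and 3×K: area 28 ≤ 29, yield 4·8 + 3·2 = 38.
4×T, 1×Q, and 1×K: area 28 ≤ 29, yield 4·8 + 1·5 + 1·2 = 39.
Best is 39.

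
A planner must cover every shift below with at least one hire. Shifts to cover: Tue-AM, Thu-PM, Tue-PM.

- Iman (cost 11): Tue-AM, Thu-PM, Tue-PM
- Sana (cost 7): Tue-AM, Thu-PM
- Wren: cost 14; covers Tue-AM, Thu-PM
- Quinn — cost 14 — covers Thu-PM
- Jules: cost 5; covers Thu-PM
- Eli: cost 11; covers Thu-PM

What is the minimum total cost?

This is a weighted set-cover instance.
Iman alone covers Tue-AM, Thu-PM, Tue-PM — every shift.
Total cost: 11.

11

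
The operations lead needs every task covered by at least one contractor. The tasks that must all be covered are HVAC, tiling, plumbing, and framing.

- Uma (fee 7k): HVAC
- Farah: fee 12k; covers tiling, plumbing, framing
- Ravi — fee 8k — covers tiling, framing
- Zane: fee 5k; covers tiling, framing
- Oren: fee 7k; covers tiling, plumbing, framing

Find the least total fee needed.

14

Choose Uma and Oren: together they cover HVAC, tiling, plumbing, framing — every task.
Total fee: 7 + 7 = 14.
No cover costs less than 14.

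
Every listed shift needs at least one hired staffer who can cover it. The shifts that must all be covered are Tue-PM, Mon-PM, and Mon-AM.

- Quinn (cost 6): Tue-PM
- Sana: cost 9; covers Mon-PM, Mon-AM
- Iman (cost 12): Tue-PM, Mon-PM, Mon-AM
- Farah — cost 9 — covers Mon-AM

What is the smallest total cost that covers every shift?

12

Iman alone covers Tue-PM, Mon-PM, Mon-AM — every shift.
Total cost: 12.
No cover costs less than 12.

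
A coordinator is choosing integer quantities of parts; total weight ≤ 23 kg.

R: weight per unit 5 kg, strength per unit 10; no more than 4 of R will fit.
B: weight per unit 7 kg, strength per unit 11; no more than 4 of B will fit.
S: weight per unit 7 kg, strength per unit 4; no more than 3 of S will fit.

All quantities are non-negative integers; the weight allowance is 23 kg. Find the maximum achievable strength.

R has the best ratio (10/5); taking only R gives at most 4×10 = 40 (stopped by the weight limit).
Mixing does better — 3×R and 1×B: weight 22 ≤ 23, strength 3·10 + 1·11 = 41.

41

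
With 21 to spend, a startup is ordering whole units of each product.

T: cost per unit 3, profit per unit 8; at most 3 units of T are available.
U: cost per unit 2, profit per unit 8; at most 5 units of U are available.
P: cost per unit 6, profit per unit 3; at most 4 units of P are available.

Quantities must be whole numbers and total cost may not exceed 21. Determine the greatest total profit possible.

3×T and 5×U: cost 19 ≤ 21, profit 3·8 + 5·8 = 64.
2×T and 5×U: cost 16 ≤ 21, profit 2·8 + 5·8 = 56.
Best is 64.

64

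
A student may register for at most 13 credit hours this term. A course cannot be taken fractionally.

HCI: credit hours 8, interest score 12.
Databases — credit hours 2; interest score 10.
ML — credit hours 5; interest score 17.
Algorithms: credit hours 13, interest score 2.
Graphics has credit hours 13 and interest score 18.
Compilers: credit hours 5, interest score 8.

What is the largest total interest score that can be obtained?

35

Allowing fractional choices, the relaxed optimum would be about 36.5, but courses are indivisible.
HCI + ML: credit hours 8 + 5 = 13 ≤ 13, interest score 12 + 17 = 29.
Databases + ML + Compilers: credit hours 2 + 5 + 5 = 12 ≤ 13, interest score 10 + 17 + 8 = 35.
Best is Databases, ML, and Compilers with total interest score 35.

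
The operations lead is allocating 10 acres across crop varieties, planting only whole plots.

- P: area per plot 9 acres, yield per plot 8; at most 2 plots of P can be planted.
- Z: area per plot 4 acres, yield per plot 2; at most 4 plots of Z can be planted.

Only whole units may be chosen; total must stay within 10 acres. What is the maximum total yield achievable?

This is a bounded integer knapsack.
P has the best ratio (8/9); taking only P gives at most 1×8 = 8 (stopped by the area limit).
Optimal: 1×P: area 9 ≤ 10, yield 1·8 = 8.

8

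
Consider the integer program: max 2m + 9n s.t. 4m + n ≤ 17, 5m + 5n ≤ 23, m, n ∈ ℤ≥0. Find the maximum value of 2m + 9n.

36

(m,n)=(0,4): 4·0+1·4=4≤17, 5·0+5·4=20≤23, objective 36.
(m,n)=(1,3): 4·1+1·3=7≤17, 5·1+5·3=20≤23, objective 29.
(m,n)=(0,3): 4·0+1·3=3≤17, 5·0+5·3=15≤23, objective 27.
No feasible integer point exceeds 36.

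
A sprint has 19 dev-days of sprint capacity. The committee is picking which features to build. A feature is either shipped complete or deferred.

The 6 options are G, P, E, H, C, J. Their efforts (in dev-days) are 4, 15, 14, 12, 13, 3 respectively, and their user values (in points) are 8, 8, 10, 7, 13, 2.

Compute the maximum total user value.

Allowing fractional choices, the relaxed optimum would be about 22.4, but features are indivisible.
G + C: effort 4 + 13 = 17 ≤ 19, user value 8 + 13 = 21.
G + E: effort 4 + 14 = 18 ≤ 19, user value 8 + 10 = 18.
G + H + J: effort 4 + 12 + 3 = 19 ≤ 19, user value 8 + 7 + 2 = 17.
Best is G and C with total user value 21.

21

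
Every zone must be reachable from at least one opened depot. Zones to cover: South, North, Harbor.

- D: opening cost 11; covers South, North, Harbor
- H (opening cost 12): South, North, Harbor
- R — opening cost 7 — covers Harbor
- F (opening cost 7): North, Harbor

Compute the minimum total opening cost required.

11

This is a weighted set-cover instance.
The greedy cost-per-new-zone heuristic would pick F and D for 18, but a cheaper cover exists.
D alone covers South, North, Harbor — every zone.
Total opening cost: 11.
No cover costs less than 11.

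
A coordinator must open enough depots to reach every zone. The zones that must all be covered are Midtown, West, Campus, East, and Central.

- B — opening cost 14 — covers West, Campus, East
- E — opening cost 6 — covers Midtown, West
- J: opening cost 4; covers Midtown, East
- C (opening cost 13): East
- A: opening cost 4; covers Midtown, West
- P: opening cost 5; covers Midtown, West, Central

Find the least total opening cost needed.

19

The greedy cost-per-new-zone heuristic would pick P, J, and B for 23, but a cheaper cover exists.
Choose B and P: together they cover Midtown, West, Campus, East, Central — every zone.
Total opening cost: 14 + 5 = 19.
No cover costs less than 19.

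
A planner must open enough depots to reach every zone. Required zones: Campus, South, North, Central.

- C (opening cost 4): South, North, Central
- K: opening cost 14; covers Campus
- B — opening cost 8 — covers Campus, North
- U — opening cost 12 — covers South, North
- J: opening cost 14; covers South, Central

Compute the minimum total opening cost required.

12

Choose C and B: together they cover Campus, South, North, Central — every zone.
Total opening cost: 4 + 8 = 12.
No cover costs less than 12.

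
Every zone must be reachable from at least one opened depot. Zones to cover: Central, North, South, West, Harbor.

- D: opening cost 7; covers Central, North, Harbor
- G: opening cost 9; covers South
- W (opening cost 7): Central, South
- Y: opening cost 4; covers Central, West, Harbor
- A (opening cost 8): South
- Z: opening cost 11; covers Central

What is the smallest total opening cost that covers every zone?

18

This is an integer covering problem.
Choose D, W, and Y: together they cover Central, North, South, West, Harbor — every zone.
Total opening cost: 7 + 7 + 4 = 18.
No cover costs less than 18.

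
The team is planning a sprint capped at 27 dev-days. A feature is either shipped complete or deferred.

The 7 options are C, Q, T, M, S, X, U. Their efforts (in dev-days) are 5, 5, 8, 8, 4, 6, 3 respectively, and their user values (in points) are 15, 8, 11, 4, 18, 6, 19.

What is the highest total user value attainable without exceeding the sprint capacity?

Allowing fractional choices, the relaxed optimum would be about 73.0, but features are indivisible.
C + T + S + X + U: effort 5 + 8 + 4 + 6 + 3 = 26 ≤ 27, user value 15 + 11 + 18 + 6 + 19 = 69.
C + Q + S + X + U: effort 5 + 5 + 4 + 6 + 3 = 23 ≤ 27, user value 15 + 8 + 18 + 6 + 19 = 66.
C + Q + T + S + U: effort 5 + 5 + 8 + 4 + 3 = 25 ≤ 27, user value 15 + 8 + 11 + 18 + 19 = 71.
Best is C, Q, T, S, and U with total user value 71.

71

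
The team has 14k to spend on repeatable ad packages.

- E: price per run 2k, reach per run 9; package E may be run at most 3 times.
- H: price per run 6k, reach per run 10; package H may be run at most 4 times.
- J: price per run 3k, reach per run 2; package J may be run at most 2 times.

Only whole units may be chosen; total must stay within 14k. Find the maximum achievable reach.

E has the best ratio (9/2); taking only E gives at most 3×9 = 27 (stopped by the supply cap of 3).
Mixing does better — 3×E and 1×H: price 12 ≤ 14, reach 3·9 + 1·10 = 37.

37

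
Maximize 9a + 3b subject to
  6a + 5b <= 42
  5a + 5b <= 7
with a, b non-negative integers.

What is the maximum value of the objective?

(a,b)=(1,0) is feasible, giving 9.
(a,b)=(0,1) is feasible, giving 3.
(a,b)=(0,0) is feasible, giving 0.
Maximum is 9 at (a,b)=(1,0).

9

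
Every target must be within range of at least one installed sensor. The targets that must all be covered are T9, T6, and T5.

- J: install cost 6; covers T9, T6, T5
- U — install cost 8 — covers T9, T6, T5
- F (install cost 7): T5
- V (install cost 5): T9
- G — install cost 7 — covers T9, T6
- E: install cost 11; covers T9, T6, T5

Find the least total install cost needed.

6

This is an integer covering problem.
J alone covers T9, T6, T5 — every target.
Total install cost: 6.
No cover costs less than 6.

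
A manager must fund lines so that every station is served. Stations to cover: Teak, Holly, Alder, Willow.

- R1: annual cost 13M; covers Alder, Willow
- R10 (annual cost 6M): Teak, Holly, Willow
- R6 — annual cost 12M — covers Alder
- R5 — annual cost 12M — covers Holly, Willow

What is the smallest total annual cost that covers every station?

Choose R10 and R6: together they cover Teak, Holly, Alder, Willow — every station.
Total annual cost: 6 + 12 = 18.
No cover costs less than 18.

18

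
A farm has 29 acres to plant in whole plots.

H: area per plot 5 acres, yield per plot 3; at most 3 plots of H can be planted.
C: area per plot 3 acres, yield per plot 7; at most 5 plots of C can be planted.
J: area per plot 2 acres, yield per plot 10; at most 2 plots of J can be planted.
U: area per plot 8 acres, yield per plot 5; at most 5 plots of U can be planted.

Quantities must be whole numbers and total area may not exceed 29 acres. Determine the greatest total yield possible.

61

2×H, 5×C, and 2×J: area 29 ≤ 29, yield 2·3 + 5·7 + 2·10 = 61.
5×C, 2×J, and 1×U: area 27 ≤ 29, yield 5·7 + 2·10 + 1·5 = 60.
Best is 61.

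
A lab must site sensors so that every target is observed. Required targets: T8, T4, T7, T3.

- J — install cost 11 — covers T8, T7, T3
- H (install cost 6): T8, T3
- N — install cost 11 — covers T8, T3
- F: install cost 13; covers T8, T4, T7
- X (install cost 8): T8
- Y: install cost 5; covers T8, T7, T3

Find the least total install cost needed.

18

Choose F and Y: together they cover T8, T4, T7, T3 — every target.
Total install cost: 13 + 5 = 18.
No cover costs less than 18.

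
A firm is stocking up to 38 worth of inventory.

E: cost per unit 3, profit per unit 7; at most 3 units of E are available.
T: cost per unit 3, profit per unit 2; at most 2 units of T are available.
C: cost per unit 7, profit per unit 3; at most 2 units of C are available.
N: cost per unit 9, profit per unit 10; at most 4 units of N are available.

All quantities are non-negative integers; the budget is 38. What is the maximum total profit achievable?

This is a bounded integer knapsack.
E has the best ratio (7/3); taking only E gives at most 3×7 = 21 (stopped by the supply cap of 3).
Mixing does better — 3×E and 3×N: cost 36 ≤ 38, profit 3·7 + 3·10 = 51.

51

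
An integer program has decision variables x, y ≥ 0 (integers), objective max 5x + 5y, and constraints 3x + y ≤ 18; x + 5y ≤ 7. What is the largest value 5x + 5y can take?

(x,y)=(6,0): 3·6+1·0=18≤18, 1·6+5·0=6≤7, objective 30.
(x,y)=(5,0): 3·5+1·0=15≤18, 1·5+5·0=5≤7, objective 25.
(x,y)=(4,0): 3·4+1·0=12≤18, 1·4+5·0=4≤7, objective 20.
No feasible integer point exceeds 30.

30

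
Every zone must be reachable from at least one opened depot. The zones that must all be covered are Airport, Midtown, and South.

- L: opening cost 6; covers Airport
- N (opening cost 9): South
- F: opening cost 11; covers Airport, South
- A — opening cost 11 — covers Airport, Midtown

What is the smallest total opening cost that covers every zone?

20

This is an integer covering problem.
The greedy cost-per-new-zone heuristic would pick F and A for 22, but a cheaper cover exists.
Choose N and A: together they cover Airport, Midtown, South — every zone.
Total opening cost: 9 + 11 = 20.
No cover costs less than 20.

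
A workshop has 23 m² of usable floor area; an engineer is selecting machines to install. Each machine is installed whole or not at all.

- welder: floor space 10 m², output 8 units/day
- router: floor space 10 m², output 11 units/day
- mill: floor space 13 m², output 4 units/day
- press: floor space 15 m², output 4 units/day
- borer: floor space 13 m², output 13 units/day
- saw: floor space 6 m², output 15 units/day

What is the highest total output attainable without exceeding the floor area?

28

router + saw: floor space 10 + 6 = 16 ≤ 23, output 11 + 15 = 26.
borer + saw: floor space 13 + 6 = 19 ≤ 23, output 13 + 15 = 28.
router + borer: floor space 10 + 13 = 23 ≤ 23, output 11 + 13 = 24.
Best is borer and saw with total output 28.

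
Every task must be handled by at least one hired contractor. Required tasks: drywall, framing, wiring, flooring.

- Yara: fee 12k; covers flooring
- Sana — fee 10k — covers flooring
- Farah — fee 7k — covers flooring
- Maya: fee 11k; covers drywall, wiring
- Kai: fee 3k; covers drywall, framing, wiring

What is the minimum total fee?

Choose Farah and Kai: together they cover drywall, framing, wiring, flooring — every task.
Total fee: 7 + 3 = 10.
No cover costs less than 10.

10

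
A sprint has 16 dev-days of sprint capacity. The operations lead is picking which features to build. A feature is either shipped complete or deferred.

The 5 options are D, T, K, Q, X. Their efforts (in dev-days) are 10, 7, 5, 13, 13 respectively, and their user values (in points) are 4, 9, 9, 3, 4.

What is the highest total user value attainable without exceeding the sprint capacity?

18

Take T and K: effort 7 + 5 = 12 ≤ 16, user value 9 + 9 = 18.
No other feasible combination does better.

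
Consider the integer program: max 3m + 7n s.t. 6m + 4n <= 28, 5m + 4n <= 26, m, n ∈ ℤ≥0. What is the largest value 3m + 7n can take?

Relaxing integrality, the LP optimum is 45.50 at (m,n) = (0, 6.5), which is not an integer point.
(m,n)=(0,6): 6·0+4·6=24≤28, 5·0+4·6=24≤26, objective 42.
(m,n)=(1,5): 6·1+4·5=26≤28, 5·1+4·5=25≤26, objective 38.
(m,n)=(0,5): 6·0+4·5=20≤28, 5·0+4·5=20≤26, objective 35.
Maximum is 42 at (m,n)=(0,6).

42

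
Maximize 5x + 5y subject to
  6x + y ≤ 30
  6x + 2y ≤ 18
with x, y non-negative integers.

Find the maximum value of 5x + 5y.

(x,y)=(0,9): 6·0+1·9=9≤30, 6·0+2·9=18≤18, objective 45.
(x,y)=(0,8): 6·0+1·8=8≤30, 6·0+2·8=16≤18, objective 40.
Maximum is 45 at (x,y)=(0,9).

45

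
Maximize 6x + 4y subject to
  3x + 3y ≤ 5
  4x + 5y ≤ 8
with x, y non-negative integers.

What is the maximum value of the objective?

6

(x,y)=(1,0) is feasible, giving 6.
(x,y)=(0,1) is feasible, giving 4.
Maximum is 6 at (x,y)=(1,0).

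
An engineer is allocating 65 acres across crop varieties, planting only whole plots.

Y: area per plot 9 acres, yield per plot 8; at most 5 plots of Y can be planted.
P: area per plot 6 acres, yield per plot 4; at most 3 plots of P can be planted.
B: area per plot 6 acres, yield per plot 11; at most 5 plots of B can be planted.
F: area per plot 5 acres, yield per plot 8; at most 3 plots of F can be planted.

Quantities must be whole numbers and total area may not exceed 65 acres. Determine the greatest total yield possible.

Take 2×Y, 5×B, and 3×F: area 63 ≤ 65, yield 2·8 + 5·11 + 3·8 = 95.
B has the best ratio (11/6) and is taken to its limit of 5; remaining capacity is filled optimally with the others.

95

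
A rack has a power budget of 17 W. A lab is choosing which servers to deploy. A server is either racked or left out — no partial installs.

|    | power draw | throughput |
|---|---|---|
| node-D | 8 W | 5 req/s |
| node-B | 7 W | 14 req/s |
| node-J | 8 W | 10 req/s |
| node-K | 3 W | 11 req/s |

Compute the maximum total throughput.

25

This is an integer program with binary decision variables.
node-J + node-K: power draw 8 + 3 = 11 ≤ 17, throughput 10 + 11 = 21.
node-B + node-K: power draw 7 + 3 = 10 ≤ 17, throughput 14 + 11 = 25.
node-B + node-J: power draw 7 + 8 = 15 ≤ 17, throughput 14 + 10 = 24.
Best is node-B and node-K with total throughput 25.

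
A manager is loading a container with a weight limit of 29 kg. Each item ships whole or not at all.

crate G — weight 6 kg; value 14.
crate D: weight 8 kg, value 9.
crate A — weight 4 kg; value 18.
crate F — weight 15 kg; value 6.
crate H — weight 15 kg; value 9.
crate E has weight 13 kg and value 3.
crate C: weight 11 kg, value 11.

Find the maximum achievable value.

52

This is a 0-1 knapsack instance.
Take crate G, crate D, crate A, and crate C: weight 6 + 8 + 4 + 11 = 29 ≤ 29, value 14 + 9 + 18 + 11 = 52.
No other feasible combination does better.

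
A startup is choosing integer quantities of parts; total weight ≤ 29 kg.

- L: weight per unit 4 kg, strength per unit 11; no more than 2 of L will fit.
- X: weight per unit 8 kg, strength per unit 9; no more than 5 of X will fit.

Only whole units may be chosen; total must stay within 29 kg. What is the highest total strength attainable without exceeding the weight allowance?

40

L has the best ratio (11/4); taking only L gives at most 2×11 = 22 (stopped by the supply cap of 2).
Mixing does better — 2×L and 2×X: weight 24 ≤ 29, strength 2·11 + 2·9 = 40.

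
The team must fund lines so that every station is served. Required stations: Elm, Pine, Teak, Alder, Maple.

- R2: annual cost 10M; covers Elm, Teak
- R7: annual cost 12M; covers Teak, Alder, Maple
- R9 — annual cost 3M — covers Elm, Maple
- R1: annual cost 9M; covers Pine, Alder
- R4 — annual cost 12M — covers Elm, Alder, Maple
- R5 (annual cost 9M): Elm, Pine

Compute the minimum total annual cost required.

This is a weighted set-cover instance.
The greedy cost-per-new-station heuristic would pick R9, R1, and R2 for 22, but a cheaper cover exists.
Choose R7 and R5: together they cover Elm, Pine, Teak, Alder, Maple — every station.
Total annual cost: 12 + 9 = 21.
No cover costs less than 21.

21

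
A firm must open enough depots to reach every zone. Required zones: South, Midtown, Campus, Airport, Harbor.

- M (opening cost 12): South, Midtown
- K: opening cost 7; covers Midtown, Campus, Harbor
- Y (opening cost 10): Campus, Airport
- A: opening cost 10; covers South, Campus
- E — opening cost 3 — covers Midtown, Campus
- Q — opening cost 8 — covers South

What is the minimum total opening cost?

25

This is an integer covering problem.
The greedy cost-per-new-zone heuristic would pick E, K, Q, and Y for 28, but a cheaper cover exists.
Choose K, Y, and Q: together they cover South, Midtown, Campus, Airport, Harbor — every zone.
Total opening cost: 7 + 10 + 8 = 25.
No cover costs less than 25.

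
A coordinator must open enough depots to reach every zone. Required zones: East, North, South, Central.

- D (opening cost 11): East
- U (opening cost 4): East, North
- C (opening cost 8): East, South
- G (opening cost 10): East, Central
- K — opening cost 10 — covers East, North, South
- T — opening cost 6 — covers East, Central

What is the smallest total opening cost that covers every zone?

The greedy cost-per-new-zone heuristic would pick U, T, and C for 18, but a cheaper cover exists.
Choose K and T: together they cover East, North, South, Central — every zone.
Total opening cost: 10 + 6 = 16.
No cover costs less than 16.

16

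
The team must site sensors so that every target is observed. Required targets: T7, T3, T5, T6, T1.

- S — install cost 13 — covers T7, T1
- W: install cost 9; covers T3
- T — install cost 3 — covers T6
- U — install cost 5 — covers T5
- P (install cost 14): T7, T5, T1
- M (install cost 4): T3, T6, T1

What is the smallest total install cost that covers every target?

This is an integer covering problem.
The greedy cost-per-new-target heuristic would pick M, U, and S for 22, but a cheaper cover exists.
Choose P and M: together they cover T7, T3, T5, T6, T1 — every target.
Total install cost: 14 + 4 = 18.
No cover costs less than 18.

18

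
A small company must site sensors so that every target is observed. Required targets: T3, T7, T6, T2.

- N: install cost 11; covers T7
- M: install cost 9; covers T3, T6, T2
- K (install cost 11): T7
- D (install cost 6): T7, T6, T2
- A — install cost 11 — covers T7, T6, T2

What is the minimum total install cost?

Choose M and D: together they cover T3, T7, T6, T2 — every target.
Total install cost: 9 + 6 = 15.
No cover costs less than 15.

15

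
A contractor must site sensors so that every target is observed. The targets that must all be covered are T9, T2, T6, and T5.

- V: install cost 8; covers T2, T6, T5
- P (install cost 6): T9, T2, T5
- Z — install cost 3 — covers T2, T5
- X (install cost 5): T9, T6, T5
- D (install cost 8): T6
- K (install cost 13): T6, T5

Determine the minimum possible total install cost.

8

Choose Z and X: together they cover T9, T2, T6, T5 — every target.
Total install cost: 3 + 5 = 8.
No cover costs less than 8.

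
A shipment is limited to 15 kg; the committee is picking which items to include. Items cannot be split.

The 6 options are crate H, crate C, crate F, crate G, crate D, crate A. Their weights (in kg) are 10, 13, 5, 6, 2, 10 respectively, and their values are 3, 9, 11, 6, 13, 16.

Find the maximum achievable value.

30

crate F + crate A: weight 5 + 10 = 15 ≤ 15, value 11 + 16 = 27.
crate F + crate G + crate D: weight 5 + 6 + 2 = 13 ≤ 15, value 11 + 6 + 13 = 30.
crate D + crate A: weight 2 + 10 = 12 ≤ 15, value 13 + 16 = 29.
Best is crate F, crate G, and crate D with total value 30.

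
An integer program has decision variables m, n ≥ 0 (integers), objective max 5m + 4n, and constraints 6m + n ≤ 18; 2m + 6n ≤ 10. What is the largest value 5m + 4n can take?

15

Relaxing integrality, the LP optimum is 17.24 at (m,n) = (2.88, 0.706), which is not an integer point.
(m,n)=(3,0) is feasible, giving 15.
(m,n)=(2,1) is feasible, giving 14.
(m,n)=(2,0) is feasible, giving 10.
Maximum is 15 at (m,n)=(3,0).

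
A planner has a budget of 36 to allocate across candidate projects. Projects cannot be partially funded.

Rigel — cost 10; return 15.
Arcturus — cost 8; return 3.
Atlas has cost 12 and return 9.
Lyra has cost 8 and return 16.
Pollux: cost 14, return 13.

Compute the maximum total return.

44

Rigel + Atlas + Lyra: cost 10 + 12 + 8 = 30 ≤ 36, return 15 + 9 + 16 = 40.
Rigel + Lyra + Pollux: cost 10 + 8 + 14 = 32 ≤ 36, return 15 + 16 + 13 = 44.
Atlas + Lyra + Pollux: cost 12 + 8 + 14 = 34 ≤ 36, return 9 + 16 + 13 = 38.
Best is Rigel, Lyra, and Pollux with total return 44.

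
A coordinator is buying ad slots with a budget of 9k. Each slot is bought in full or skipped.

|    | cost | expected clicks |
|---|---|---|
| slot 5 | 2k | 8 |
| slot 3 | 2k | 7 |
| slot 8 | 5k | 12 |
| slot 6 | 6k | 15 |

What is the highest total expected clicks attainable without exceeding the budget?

27

Treat it as a binary knapsack problem.
slot 5 + slot 6: cost 2 + 6 = 8 ≤ 9, expected clicks 8 + 15 = 23.
slot 3 + slot 6: cost 2 + 6 = 8 ≤ 9, expected clicks 7 + 15 = 22.
slot 5 + slot 3 + slot 8: cost 2 + 2 + 5 = 9 ≤ 9, expected clicks 8 + 7 + 12 = 27.
Best is slot 5, slot 3, and slot 8 with total expected clicks 27.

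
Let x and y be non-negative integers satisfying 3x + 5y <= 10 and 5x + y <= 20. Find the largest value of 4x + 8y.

16

(x,y)=(0,2): 3·0+5·2=10≤10, 5·0+1·2=2≤20, objective 16.
(x,y)=(1,1): 3·1+5·1=8≤10, 5·1+1·1=6≤20, objective 12.
No feasible integer point exceeds 16.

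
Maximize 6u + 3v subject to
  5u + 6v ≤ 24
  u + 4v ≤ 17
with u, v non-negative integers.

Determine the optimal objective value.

24

Relaxing integrality, the LP optimum is 28.80 at (u,v) = (4.8, 0), which is not an integer point.
(u,v)=(4,0) is feasible, giving 24.
(u,v)=(3,1) is feasible, giving 21.
(u,v)=(3,0) is feasible, giving 18.
The best lattice point is (4,0), giving 24.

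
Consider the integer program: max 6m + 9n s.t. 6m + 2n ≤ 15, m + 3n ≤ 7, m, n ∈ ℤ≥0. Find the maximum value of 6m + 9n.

24

(m,n)=(1,2): 6·1+2·2=10≤15, 1·1+3·2=7≤7, objective 24.
(m,n)=(2,1): 6·2+2·1=14≤15, 1·2+3·1=5≤7, objective 21.
(m,n)=(0,2): 6·0+2·2=4≤15, 1·0+3·2=6≤7, objective 18.
The best lattice point is (1,2), giving 24.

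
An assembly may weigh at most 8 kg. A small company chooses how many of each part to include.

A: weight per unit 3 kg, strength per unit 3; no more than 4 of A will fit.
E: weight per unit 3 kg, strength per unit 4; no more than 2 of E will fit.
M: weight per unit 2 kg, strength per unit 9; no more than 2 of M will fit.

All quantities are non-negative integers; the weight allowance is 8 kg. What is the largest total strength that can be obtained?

22

1×E and 2×M: weight 7 ≤ 8, strength 1·4 + 2·9 = 22.
1×A and 2×M: weight 7 ≤ 8, strength 1·3 + 2·9 = 21.
Best is 22.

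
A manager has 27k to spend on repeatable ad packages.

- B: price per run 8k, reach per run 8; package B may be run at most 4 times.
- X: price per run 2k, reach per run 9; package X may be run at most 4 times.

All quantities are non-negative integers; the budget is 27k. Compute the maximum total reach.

This is a bounded integer knapsack.
X has the best ratio (9/2); taking only X gives at most 4×9 = 36 (stopped by the supply cap of 4).
Mixing does better — 2×B and 4×X: price 24 ≤ 27, reach 2·8 + 4·9 = 52.

52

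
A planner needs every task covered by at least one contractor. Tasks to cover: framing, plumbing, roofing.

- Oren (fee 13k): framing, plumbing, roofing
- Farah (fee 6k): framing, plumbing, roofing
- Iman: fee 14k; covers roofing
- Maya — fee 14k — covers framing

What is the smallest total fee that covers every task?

This is a weighted set-cover instance.
Farah alone covers framing, plumbing, roofing — every task.
Total fee: 6.
No cover costs less than 6.

6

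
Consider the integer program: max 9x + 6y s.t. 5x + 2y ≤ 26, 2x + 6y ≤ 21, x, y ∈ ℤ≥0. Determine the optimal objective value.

(x,y)=(4,2) is feasible, giving 48.
(x,y)=(4,1) is feasible, giving 42.
(x,y)=(3,2) is feasible, giving 39.
(x,y)=(3,1) is feasible, giving 33.
Maximum is 48 at (x,y)=(4,2).

48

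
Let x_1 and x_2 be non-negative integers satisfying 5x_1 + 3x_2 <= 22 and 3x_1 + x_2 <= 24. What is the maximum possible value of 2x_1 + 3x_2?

21

The continuous relaxation peaks at (0, 7.33) with value 22.00; rounding to a feasible lattice point costs some objective.
(x_1,x_2)=(0,7): 5·0+3·7=21≤22, 3·0+1·7=7≤24, objective 21.
(x_1,x_2)=(0,6): 5·0+3·6=18≤22, 3·0+1·6=6≤24, objective 18.
No feasible integer point exceeds 21.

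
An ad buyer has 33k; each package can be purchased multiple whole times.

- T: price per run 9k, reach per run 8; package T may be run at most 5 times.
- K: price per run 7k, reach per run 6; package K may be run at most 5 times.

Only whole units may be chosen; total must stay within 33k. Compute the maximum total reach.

This is a bounded integer knapsack.
T has the best ratio (8/9); taking only T gives at most 3×8 = 24 (stopped by the price limit).
Mixing does better — 2×T and 2×K: price 32 ≤ 33, reach 2·8 + 2·6 = 28.

28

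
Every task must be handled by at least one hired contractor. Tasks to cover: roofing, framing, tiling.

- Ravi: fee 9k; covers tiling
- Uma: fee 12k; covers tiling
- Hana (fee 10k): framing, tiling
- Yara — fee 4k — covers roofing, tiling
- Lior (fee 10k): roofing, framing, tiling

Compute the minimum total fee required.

The greedy cost-per-new-task heuristic would pick Yara and Hana for 14, but a cheaper cover exists.
Lior alone covers roofing, framing, tiling — every task.
Total fee: 10.
No cover costs less than 10.

10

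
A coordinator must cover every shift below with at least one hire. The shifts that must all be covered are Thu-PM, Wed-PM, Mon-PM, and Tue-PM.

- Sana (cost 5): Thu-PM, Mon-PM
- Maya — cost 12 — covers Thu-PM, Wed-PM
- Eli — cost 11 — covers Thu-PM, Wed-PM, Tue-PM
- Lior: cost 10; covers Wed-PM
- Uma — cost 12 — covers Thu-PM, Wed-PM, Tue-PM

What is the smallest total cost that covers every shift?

Choose Sana and Eli: together they cover Thu-PM, Wed-PM, Mon-PM, Tue-PM — every shift.
Total cost: 5 + 11 = 16.
No cover costs less than 16.

16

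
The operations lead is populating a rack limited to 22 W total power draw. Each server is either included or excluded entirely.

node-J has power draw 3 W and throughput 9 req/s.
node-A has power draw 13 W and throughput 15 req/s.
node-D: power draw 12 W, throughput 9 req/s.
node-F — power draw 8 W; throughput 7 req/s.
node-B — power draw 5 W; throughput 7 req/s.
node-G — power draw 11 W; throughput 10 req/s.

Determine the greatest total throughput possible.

Treat it as a binary knapsack problem.
node-J + node-B + node-G: power draw 3 + 5 + 11 = 19 ≤ 22, throughput 9 + 7 + 10 = 26.
node-J + node-A + node-B: power draw 3 + 13 + 5 = 21 ≤ 22, throughput 9 + 15 + 7 = 31.
node-J + node-F + node-G: power draw 3 + 8 + 11 = 22 ≤ 22, throughput 9 + 7 + 10 = 26.
Best is node-J, node-A, and node-B with total throughput 31.

31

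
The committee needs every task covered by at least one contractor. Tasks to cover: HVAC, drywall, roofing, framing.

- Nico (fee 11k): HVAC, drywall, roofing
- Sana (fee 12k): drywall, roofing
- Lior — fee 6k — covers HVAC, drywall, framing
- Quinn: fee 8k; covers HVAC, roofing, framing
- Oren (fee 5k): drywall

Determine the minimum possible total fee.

This is an integer covering problem.
The greedy cost-per-new-task heuristic would pick Lior and Quinn for 14, but a cheaper cover exists.
Choose Quinn and Oren: together they cover HVAC, drywall, roofing, framing — every task.
Total fee: 8 + 5 = 13.
No cover costs less than 13.

13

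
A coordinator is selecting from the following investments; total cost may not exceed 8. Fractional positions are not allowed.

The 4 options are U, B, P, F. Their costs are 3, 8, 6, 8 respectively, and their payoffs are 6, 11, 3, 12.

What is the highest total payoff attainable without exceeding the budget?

Take F: cost 8 ≤ 8, payoff 12.
No other feasible combination does better.

12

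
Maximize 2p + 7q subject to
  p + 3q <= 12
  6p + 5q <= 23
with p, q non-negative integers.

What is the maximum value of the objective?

28

(p,q)=(0,4): 1·0+3·4=12≤12, 6·0+5·4=20≤23, objective 28.
(p,q)=(1,3): 1·1+3·3=10≤12, 6·1+5·3=21≤23, objective 23.
No feasible integer point exceeds 28.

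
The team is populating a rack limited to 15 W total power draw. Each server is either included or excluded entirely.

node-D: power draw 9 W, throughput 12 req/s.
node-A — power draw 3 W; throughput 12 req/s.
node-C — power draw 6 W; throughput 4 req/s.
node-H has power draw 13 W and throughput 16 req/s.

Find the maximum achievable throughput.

Allowing fractional choices, the relaxed optimum would be about 27.7, but servers are indivisible.
node-D + node-A: power draw 9 + 3 = 12 ≤ 15, throughput 12 + 12 = 24.
node-A + node-C: power draw 3 + 6 = 9 ≤ 15, throughput 12 + 4 = 16.
node-H: power draw 13 ≤ 15, throughput 16.
Best is node-D and node-A with total throughput 24.

24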